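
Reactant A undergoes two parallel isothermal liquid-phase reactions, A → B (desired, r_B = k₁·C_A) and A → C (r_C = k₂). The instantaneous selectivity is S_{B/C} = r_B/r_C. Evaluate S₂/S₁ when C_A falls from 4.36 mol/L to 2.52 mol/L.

S_{B/C} = (k₁/k₂)·C_A, so S₂/S₁ = (C_{A,2}/C_{A,1}).
= 2.52/4.36 = 0.578.
Selectivity toward B falls as C_A falls — high-concentration operation is favoured.

0.578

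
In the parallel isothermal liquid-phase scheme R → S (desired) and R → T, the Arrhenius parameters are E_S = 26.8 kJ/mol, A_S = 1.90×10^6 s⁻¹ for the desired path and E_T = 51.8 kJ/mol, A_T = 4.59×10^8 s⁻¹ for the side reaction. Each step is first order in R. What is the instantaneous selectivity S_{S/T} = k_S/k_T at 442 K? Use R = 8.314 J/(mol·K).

With equal orders, S_{S/T} = k_S/k_T = (A_S/A_T)·exp[(E_T−E_S)/(RT)].
(E_T−E_S)/(RT) = (51.8−26.8)×10³/(8.314×442) = 25000/3675 = 6.803.
k_S/k_T = (1.90×10^6/4.59×10^8)·exp(6.803) = 0.004139 × 900.6 = 3.73.

3.73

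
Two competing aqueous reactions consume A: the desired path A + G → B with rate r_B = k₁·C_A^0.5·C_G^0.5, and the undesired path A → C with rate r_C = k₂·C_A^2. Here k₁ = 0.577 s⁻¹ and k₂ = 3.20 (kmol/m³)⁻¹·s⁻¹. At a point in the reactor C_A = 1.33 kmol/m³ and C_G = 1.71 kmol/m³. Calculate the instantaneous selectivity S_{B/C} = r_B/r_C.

S_{B/C} = r_B/r_C = (k₁·C_A^0.5·C_G^0.5)/(k₂·C_A^2) = (k₁/k₂)·C_A^-1.5·C_G^0.5.
= (0.577×1.330^0.5×1.710^0.5) / (3.20×1.330^2) = 0.8702/5.660 = 0.154.
The undesired path is higher order in A, so low C_A (CSTR or dilute feed) favours B.

0.154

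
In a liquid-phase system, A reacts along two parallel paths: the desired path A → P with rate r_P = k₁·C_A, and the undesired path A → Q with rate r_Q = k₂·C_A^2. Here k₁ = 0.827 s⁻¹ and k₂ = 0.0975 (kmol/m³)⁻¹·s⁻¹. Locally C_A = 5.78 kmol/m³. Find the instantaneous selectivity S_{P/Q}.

S_{P/Q} = r_P/r_Q = (k₁·C_A)/(k₂·C_A^2) = (k₁/k₂)·C_A⁻¹.
= (0.827×5.780) / (0.0975×5.780^2) = 4.780/3.257 = 1.47.

1.47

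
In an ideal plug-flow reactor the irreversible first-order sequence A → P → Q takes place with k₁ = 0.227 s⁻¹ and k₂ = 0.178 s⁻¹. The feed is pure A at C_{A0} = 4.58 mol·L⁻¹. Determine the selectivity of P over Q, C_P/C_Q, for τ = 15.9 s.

For first-order series with pure A initially, C_P(τ) = k₁C_{A0}/(k₂−k₁)·(e^(−k₁τ) − e^(−k₂τ)).
e^(−k₁τ) = e^(−0.227×15.9) = e^(−3.609) = 0.02707; e^(−k₂τ) = e^(−2.830) = 0.05900.
C_P = 0.227×4.58/(0.178−0.227) × (0.02707−0.05900) = (-21.22)×(-0.03193) = 0.6775 mol·L⁻¹.
C_A = C_{A0}e^(−k₁τ) = 0.1240 mol·L⁻¹, so C_Q = C_{A0}−C_A−C_P = 3.779 mol·L⁻¹; C_P/C_Q = 0.179.

0.179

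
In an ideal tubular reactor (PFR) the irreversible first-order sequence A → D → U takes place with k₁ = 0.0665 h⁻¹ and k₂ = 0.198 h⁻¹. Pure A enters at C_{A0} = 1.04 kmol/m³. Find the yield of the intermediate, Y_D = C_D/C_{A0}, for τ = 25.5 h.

0.0895

Solving the coupled first-order balances gives C_D(τ) = [k₁/(k₂−k₁)]·C_{A0}·(e^(−k₁τ) − e^(−k₂τ)).
e^(−k₁τ) = e^(−0.0665×25.5) = e^(−1.696) = 0.1835; e^(−k₂τ) = e^(−5.049) = 0.006416.
C_D = 0.0665×1.04/(0.198−0.0665) × (0.1835−0.006416) = 0.5259×0.1770 = 0.09311 kmol/m³.
Y_D = C_D/C_{A0} = 0.09311/1.04 = 0.0895.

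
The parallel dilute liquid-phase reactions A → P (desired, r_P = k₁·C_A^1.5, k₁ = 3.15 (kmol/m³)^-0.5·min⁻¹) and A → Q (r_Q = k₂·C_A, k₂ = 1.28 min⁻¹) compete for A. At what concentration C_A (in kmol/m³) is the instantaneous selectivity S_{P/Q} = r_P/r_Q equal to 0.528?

0.0460 kmol/m³

S_{P/Q} = (k₁/k₂)·C_A^0.5 ⇒ C_A = (S·k₂/k₁)^(2).
= (0.528×1.28/3.15)^(2) = (0.2146)^(2) = 0.0460 kmol/m³.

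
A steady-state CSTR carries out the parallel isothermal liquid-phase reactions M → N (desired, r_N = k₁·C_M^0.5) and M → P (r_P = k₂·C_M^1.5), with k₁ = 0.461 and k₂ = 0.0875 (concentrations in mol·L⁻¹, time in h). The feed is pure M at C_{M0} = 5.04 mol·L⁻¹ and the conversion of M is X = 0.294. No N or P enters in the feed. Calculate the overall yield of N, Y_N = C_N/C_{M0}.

Exit C_M = C_{M0}(1−X) = 5.04×0.706 = 3.558 mol·L⁻¹.
In a CSTR the entire volume is at exit conditions, so r_N = 0.461×3.558^0.5 = 0.8696 and r_P = 0.0875×3.558^1.5 = 0.5873.
Fraction of consumed M going to N: r_N/(r_N+r_P) = 0.5969.
C_N = 0.5969·C_{M0}·X = 0.5969×5.04×0.294 = 0.884 mol·L⁻¹; Y_N = C_N/C_{M0} = 0.175.

0.175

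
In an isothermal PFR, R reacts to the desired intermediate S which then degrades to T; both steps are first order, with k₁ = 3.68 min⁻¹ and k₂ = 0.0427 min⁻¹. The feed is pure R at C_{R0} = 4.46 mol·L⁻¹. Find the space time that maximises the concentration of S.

1.23 min

Setting dC_S/dτ = 0 gives τ_opt = ln(k₂/k₁)/(k₂−k₁).
= ln(0.0427/3.68)/(0.0427−3.68) = ln(0.01160)/-3.637 = -4.456/-3.637 = 1.23 min.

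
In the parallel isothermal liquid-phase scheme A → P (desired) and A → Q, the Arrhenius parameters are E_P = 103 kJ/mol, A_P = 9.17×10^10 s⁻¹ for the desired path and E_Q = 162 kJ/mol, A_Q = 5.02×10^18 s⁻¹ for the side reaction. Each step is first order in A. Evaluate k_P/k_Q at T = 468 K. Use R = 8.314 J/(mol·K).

Since both paths have the same order in A, the concentration cancels and S_{P/Q} = k_P/k_Q = (A_P/A_Q)·exp[(E_Q−E_P)/(RT)].
(E_Q−E_P)/(RT) = (162−103)×10³/(8.314×468) = 59000/3891 = 15.16.
k_P/k_Q = (9.17×10^10/5.02×10^18)·exp(15.16) = 1.827×10^-8 × 3.849×10^6 = 0.0703.
Since E_P < E_Q, lowering the temperature improves selectivity toward P.

0.0703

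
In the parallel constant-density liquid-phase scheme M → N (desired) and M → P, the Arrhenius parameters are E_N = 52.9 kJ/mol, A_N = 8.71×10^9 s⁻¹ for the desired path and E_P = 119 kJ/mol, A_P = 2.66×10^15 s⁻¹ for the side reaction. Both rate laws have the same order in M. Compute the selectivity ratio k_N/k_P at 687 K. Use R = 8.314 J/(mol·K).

k_N/k_P = (A_N/A_P)·exp[−(E_N−E_P)/(RT)] = (A_N/A_P)·exp[(E_P−E_N)/(RT)].
(E_P−E_N)/(RT) = (119−52.9)×10³/(8.314×687) = 66100/5712 = 11.57.
k_N/k_P = (8.71×10^9/2.66×10^15)·exp(11.57) = 3.274×10^-6 × 1.062×10^5 = 0.348.
Since E_N < E_P, lowering the temperature improves selectivity toward N.

0.348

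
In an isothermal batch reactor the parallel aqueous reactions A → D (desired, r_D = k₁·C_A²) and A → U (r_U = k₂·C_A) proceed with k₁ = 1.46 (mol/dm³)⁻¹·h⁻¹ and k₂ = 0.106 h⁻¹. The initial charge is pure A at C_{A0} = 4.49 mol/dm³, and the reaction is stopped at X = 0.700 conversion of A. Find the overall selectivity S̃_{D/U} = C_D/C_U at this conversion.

36.1

C_A = C_{A0}(1−X) = 1.347 mol/dm³.
Along a PFR/batch, dC_U/dC_A = −r_U/(r_D+r_U) = −k₂/(k₂+k₁·C_A).
Integrating from C_{A0} to C_A: C_U = (0.106/1.46)·ln[(0.106+1.46·4.49)/(0.106+1.46·1.35)] = 0.07260·ln(6.661/2.073) = 0.08476 mol/dm³.
Then C_D = (C_{A0}−C_A) − C_U = 3.143 − 0.08476 = 3.058 mol/dm³.
S̃_{D/U} = C_D/C_U = 3.058/0.08476 = 36.1.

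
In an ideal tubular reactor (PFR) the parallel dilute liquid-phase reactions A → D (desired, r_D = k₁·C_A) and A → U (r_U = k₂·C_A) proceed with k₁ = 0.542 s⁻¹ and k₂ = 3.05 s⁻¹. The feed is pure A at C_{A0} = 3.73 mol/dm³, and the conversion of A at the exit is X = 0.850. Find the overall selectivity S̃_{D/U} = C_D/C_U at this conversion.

C_A = C_{A0}(1−X) = 0.5595 mol/dm³.
Both paths are first order in A, so the instantaneous fraction to D is constant: dC_D/d(−C_A) = k₁/(k₁+k₂) = 0.1509.
C_D = 0.1509·(C_{A0}−C_A) = 0.1509×3.170 = 0.478 mol/dm³.
C_U = (C_{A0}−C_A)−C_D = 2.692 mol/dm³; S̃_{D/U} = 0.4784/2.692 = 0.178.

0.178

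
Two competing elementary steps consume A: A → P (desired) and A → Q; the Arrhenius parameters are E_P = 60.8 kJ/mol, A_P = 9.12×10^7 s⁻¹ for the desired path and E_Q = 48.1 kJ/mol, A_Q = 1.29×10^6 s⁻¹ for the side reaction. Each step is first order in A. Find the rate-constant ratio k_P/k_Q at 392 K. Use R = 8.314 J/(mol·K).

1.44

With equal orders, S_{P/Q} = k_P/k_Q = (A_P/A_Q)·exp[(E_Q−E_P)/(RT)].
(E_Q−E_P)/(RT) = (48.1−60.8)×10³/(8.314×392) = -12700/3259 = -3.897.
k_P/k_Q = (9.12×10^7/1.29×10^6)·exp(-3.897) = 70.70 × 0.02031 = 1.44.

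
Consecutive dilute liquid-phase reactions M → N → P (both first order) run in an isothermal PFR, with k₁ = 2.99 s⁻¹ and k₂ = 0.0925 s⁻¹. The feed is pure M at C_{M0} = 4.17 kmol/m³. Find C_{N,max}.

3.73 kmol/m³

At the optimum, C_{N,max}/C_{M0} = (k₁/k₂)^[k₂/(k₂−k₁)].
= (2.99/0.0925)^(0.0925/(0.0925−2.99)) = (32.32)^(-0.03192) = 0.8950.
C_{N,max} = 0.8950×4.17 = 3.73 kmol/m³.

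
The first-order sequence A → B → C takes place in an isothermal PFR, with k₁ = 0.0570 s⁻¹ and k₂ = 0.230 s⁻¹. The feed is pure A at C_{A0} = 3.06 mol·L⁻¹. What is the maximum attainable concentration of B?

0.479 mol·L⁻¹

At the optimum, C_{B,max}/C_{A0} = (k₁/k₂)^[k₂/(k₂−k₁)].
= (0.0570/0.230)^(0.230/(0.230−0.0570)) = (0.2478)^(1.329) = 0.1565.
C_{B,max} = 0.1565×3.06 = 0.479 mol·L⁻¹.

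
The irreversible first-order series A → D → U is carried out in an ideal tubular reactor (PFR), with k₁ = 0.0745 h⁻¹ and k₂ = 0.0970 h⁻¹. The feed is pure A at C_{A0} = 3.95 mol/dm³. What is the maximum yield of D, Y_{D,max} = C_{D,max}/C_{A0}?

For a first-order series the maximum intermediate yield is C_{D,max}/C_{A0} = (k₁/k₂)^[k₂/(k₂−k₁)].
= (0.0745/0.0970)^(0.0970/(0.0970−0.0745)) = (0.7680)^(4.311) = 0.3205.

0.321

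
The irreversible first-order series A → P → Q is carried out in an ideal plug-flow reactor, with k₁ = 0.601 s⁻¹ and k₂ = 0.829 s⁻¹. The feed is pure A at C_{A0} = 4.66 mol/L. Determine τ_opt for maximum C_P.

The intermediate peaks when r₁ = r₂, i.e. k₁e^(−k₁τ) = k₂e^(−k₂τ), giving τ_opt = ln(k₂/k₁)/(k₂−k₁).
= ln(0.829/0.601)/(0.829−0.601) = ln(1.379)/0.2280 = 0.3216/0.2280 = 1.41 s.

1.41 s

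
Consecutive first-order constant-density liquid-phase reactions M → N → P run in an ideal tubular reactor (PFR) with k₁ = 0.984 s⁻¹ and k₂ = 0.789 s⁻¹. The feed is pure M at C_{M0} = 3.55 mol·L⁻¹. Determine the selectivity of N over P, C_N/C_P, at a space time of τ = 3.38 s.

0.213

The intermediate concentration in a first-order A→B→C sequence is C_N = k₁C_{M0}(e^(−k₁τ) − e^(−k₂τ))/(k₂−k₁).
e^(−k₁τ) = e^(−0.984×3.38) = e^(−3.326) = 0.03594; e^(−k₂τ) = e^(−2.667) = 0.06947.
C_N = 0.984×3.55/(0.789−0.984) × (0.03594−0.06947) = (-17.91)×(-0.03353) = 0.6007 mol·L⁻¹.
C_M = C_{M0}e^(−k₁τ) = 0.1276 mol·L⁻¹, so C_P = C_{M0}−C_M−C_N = 2.822 mol·L⁻¹; C_N/C_P = 0.213.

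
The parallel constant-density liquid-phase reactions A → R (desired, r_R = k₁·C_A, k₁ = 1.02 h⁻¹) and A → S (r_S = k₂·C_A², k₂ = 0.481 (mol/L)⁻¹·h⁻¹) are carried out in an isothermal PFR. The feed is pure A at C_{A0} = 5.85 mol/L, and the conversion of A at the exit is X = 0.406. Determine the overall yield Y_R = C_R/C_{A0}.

C_A = C_{A0}(1−X) = 3.475 mol/L.
Along a PFR/batch, dC_R/dC_A = −r_R/(r_R+r_S) = −k₁/(k₁+k₂·C_A).
Integrating from C_{A0} to C_A: C_R = (1.02/0.481)·ln[(1.02+0.481·5.85)/(1.02+0.481·3.47)] = 2.121·ln(3.834/2.691) = 0.7503 mol/L.
Y_R = C_R/C_{A0} = 0.7503/5.85 = 0.128.

0.128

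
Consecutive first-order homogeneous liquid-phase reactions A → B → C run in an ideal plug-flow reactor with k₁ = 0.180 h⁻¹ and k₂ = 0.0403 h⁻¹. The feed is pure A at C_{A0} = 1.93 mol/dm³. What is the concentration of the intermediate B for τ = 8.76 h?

1.23 mol/dm³

The intermediate concentration in a first-order A→B→C sequence is C_B = k₁C_{A0}(e^(−k₁τ) − e^(−k₂τ))/(k₂−k₁).
e^(−k₁τ) = e^(−0.180×8.76) = e^(−1.577) = 0.2066; e^(−k₂τ) = e^(−0.3530) = 0.7026.
C_B = 0.180×1.93/(0.0403−0.180) × (0.2066−0.7026) = (-2.487)×(-0.4959) = 1.233 mol/dm³.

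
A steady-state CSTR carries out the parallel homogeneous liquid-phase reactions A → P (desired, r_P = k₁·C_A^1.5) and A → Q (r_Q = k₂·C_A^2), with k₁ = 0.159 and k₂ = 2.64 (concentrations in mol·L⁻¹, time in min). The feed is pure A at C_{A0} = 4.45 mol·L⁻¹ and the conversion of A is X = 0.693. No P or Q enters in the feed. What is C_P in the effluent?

Exit C_A = C_{A0}(1−X) = 4.45×0.307 = 1.366 mol·L⁻¹.
A CSTR operates uniformly at the exit composition, giving r_P = 0.2539 and r_Q = 4.927 (each k·C_A^n at C_A = 1.366).
Fraction of consumed A going to P: r_P/(r_P+r_Q) = 0.04900.
C_P = 0.04900·C_{A0}·X = 0.04900×4.45×0.693 = 0.151 mol·L⁻¹.

0.151 mol·L⁻¹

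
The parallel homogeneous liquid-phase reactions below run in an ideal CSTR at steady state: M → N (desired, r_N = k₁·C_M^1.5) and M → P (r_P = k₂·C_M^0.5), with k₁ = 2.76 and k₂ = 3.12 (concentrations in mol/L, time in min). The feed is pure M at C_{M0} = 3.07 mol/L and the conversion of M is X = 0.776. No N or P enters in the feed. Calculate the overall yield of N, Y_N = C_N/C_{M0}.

Exit C_M = C_{M0}(1−X) = 3.07×0.224 = 0.6877 mol/L.
In a CSTR the entire volume is at exit conditions, so r_N = 2.76×0.6877^1.5 = 1.574 and r_P = 3.12×0.6877^0.5 = 2.587.
Fraction of consumed M going to N: r_N/(r_N+r_P) = 0.3782.
C_N = 0.3782·C_{M0}·X = 0.3782×3.07×0.776 = 0.901 mol/L; Y_N = C_N/C_{M0} = 0.294.

0.294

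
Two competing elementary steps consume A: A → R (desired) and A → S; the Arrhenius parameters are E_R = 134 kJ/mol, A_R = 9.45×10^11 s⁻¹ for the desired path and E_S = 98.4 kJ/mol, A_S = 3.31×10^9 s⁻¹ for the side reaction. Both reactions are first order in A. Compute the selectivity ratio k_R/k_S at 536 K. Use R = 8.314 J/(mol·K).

With equal orders, S_{R/S} = k_R/k_S = (A_R/A_S)·exp[(E_S−E_R)/(RT)].
(E_S−E_R)/(RT) = (98.4−134)×10³/(8.314×536) = -35600/4456 = -7.989.
k_R/k_S = (9.45×10^11/3.31×10^9)·exp(-7.989) = 285.5 × 3.393×10^-4 = 0.0969.
Since E_R > E_S, raising the temperature improves selectivity toward R.

0.0969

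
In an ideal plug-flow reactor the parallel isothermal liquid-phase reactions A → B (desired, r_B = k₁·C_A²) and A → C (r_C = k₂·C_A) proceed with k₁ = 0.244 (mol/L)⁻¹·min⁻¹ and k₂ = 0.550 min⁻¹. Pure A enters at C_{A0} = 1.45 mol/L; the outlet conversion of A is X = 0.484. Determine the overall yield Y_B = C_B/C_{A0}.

0.157

C_A = C_{A0}(1−X) = 0.7482 mol/L.
Along a PFR/batch, dC_C/dC_A = −r_C/(r_B+r_C) = −k₂/(k₂+k₁·C_A).
Integrating from C_{A0} to C_A: C_C = (0.550/0.244)·ln[(0.550+0.244·1.45)/(0.550+0.244·0.748)] = 2.254·ln(0.9038/0.7326) = 0.4735 mol/L.
Then C_B = (C_{A0}−C_A) − C_C = 0.7018 − 0.4735 = 0.2283 mol/L.
Y_B = C_B/C_{A0} = 0.2283/1.45 = 0.157.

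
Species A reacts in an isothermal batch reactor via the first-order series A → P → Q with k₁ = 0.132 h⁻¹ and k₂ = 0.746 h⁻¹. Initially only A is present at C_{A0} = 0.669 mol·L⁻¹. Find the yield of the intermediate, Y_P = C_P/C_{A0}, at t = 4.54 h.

0.111

The intermediate concentration in a first-order A→B→C sequence is C_P = k₁C_{A0}(e^(−k₁t) − e^(−k₂t))/(k₂−k₁).
e^(−k₁t) = e^(−0.132×4.54) = e^(−0.5993) = 0.5492; e^(−k₂t) = e^(−3.387) = 0.03382.
C_P = 0.132×0.669/(0.746−0.132) × (0.5492−0.03382) = 0.1438×0.5154 = 0.07413 mol·L⁻¹.
Y_P = C_P/C_{A0} = 0.07413/0.669 = 0.111.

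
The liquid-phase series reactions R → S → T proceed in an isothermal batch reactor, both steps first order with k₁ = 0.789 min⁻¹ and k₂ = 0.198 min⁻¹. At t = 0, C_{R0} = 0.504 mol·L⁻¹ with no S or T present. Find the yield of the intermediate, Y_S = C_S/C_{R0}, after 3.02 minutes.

0.611

The intermediate concentration in a first-order A→B→C sequence is C_S = k₁C_{R0}(e^(−k₁t) − e^(−k₂t))/(k₂−k₁).
e^(−k₁t) = e^(−0.789×3.02) = e^(−2.383) = 0.09229; e^(−k₂t) = e^(−0.5980) = 0.5499.
C_S = 0.789×0.504/(0.198−0.789) × (0.09229−0.5499) = (-0.6729)×(-0.4576) = 0.3079 mol·L⁻¹.
Y_S = C_S/C_{R0} = 0.3079/0.504 = 0.611.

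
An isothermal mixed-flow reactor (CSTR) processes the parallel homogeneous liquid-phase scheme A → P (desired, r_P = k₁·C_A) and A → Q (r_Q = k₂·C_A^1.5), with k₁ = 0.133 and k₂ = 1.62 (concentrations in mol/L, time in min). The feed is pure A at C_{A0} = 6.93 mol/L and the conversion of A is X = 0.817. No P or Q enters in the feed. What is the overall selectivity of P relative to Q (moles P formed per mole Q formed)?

0.0729

Exit C_A = C_{A0}(1−X) = 6.93×0.183 = 1.268 mol/L.
Rates in a CSTR are evaluated at the outlet concentration: r_P = 0.133×1.268 = 0.1687, r_Q = 1.62×1.268^1.5 = 2.314.
Overall selectivity = C_P/C_Q = r_Pτ/(r_Qτ) = r_P/r_Q = 0.0729.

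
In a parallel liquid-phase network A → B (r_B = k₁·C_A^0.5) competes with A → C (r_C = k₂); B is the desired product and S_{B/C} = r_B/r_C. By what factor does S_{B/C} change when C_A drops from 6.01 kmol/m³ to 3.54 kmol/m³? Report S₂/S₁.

0.767

S_{B/C} = (k₁/k₂)·C_A^0.5, so S₂/S₁ = (C_{A,2}/C_{A,1})^0.5.
= (3.54/6.01)^0.5 = (0.5890)^0.5 = 0.767.
Selectivity toward B falls as C_A falls — high-concentration operation is favoured.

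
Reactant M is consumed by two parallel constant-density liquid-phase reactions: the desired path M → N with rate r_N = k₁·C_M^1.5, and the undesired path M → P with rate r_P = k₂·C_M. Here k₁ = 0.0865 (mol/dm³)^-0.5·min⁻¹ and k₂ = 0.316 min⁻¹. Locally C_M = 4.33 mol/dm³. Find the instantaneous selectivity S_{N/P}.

0.570

S_{N/P} = r_N/r_P = (k₁·C_M^1.5)/(k₂·C_M) = (k₁/k₂)·C_M^0.5.
= (0.0865×4.330^1.5) / (0.316×4.330) = 0.7794/1.368 = 0.570.
Since the desired path is higher order in M, keeping C_M high (PFR or concentrated feed) favours N.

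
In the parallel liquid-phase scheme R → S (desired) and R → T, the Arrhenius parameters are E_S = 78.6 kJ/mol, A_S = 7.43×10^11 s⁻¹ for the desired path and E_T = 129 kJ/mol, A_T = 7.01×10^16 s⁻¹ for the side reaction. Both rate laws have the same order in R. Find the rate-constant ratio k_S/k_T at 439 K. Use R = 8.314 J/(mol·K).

10.5

With equal orders, S_{S/T} = k_S/k_T = (A_S/A_T)·exp[(E_T−E_S)/(RT)].
(E_T−E_S)/(RT) = (129−78.6)×10³/(8.314×439) = 50400/3650 = 13.81.
k_S/k_T = (7.43×10^11/7.01×10^16)·exp(13.81) = 1.060×10^-5 × 9.933×10^5 = 10.5.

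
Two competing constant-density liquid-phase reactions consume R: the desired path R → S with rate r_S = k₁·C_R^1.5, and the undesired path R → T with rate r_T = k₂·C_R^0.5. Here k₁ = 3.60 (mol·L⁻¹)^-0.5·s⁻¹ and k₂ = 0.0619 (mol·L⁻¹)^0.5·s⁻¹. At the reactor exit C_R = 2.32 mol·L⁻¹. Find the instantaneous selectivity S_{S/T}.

135

S_{S/T} = r_S/r_T = (k₁·C_R^1.5)/(k₂·C_R^0.5) = (k₁/k₂)·C_R.
= (3.60×2.320^1.5) / (0.0619×2.320^0.5) = 12.72/0.09428 = 135.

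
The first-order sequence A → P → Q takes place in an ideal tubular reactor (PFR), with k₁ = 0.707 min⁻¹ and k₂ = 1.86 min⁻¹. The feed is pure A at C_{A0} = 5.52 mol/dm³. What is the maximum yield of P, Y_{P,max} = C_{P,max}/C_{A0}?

0.210

For a first-order series the maximum intermediate yield is C_{P,max}/C_{A0} = (k₁/k₂)^[k₂/(k₂−k₁)].
= (0.707/1.86)^(1.86/(1.86−0.707)) = (0.3801)^(1.613) = 0.2100.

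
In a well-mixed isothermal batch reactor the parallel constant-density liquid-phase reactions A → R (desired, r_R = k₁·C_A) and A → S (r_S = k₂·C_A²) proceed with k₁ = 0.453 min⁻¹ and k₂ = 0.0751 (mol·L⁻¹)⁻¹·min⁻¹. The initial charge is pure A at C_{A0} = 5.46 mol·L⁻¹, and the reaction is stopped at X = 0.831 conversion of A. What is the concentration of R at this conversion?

C_A = C_{A0}(1−X) = 0.9227 mol·L⁻¹.
Along a PFR/batch, dC_R/dC_A = −r_R/(r_R+r_S) = −k₁/(k₁+k₂·C_A).
Integrating from C_{A0} to C_A: C_R = (0.453/0.0751)·ln[(0.453+0.0751·5.46)/(0.453+0.0751·0.923)] = 6.032·ln(0.8630/0.5223) = 3.029 mol·L⁻¹.

3.03 mol·L⁻¹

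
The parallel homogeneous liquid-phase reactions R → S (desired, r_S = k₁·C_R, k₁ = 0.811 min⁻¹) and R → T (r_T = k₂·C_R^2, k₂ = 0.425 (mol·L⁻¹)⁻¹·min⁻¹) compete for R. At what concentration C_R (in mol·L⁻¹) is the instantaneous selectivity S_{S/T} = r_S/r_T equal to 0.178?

S_{S/T} = (k₁/k₂)·C_R⁻¹ ⇒ C_R = (S·k₂/k₁)^(-1).
= (0.178×0.425/0.811)^(-1) = (0.09328)^(-1) = 10.7 mol·L⁻¹.

10.7 mol·L⁻¹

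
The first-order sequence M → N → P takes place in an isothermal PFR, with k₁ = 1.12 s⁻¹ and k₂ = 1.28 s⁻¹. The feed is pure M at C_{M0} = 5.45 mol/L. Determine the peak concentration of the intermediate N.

1.87 mol/L

Evaluating C_N at τ_opt = ln(k₂/k₁)/(k₂−k₁) gives C_{N,max}/C_{M0} = (k₁/k₂)^[k₂/(k₂−k₁)].
= (1.12/1.28)^(1.28/(1.28−1.12)) = (0.8750)^(8.000) = 0.3436.
C_{N,max} = 0.3436×5.45 = 1.87 mol/L.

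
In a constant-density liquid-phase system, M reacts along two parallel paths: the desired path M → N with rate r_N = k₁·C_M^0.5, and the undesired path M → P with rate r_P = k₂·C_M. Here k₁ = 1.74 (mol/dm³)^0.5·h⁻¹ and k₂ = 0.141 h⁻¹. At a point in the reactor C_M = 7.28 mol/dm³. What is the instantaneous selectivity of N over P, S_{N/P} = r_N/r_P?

4.57

S_{N/P} = r_N/r_P = (k₁·C_M^0.5)/(k₂·C_M) = (k₁/k₂)·C_M^-0.5.
= (1.74×7.280^0.5) / (0.141×7.280) = 4.695/1.026 = 4.57.
The undesired path is higher order in M, so low C_M (CSTR or dilute feed) favours N.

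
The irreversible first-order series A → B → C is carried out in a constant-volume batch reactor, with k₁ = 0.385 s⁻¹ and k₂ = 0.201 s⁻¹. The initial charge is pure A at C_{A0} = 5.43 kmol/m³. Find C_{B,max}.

At the optimum, C_{B,max}/C_{A0} = (k₁/k₂)^[k₂/(k₂−k₁)].
= (0.385/0.201)^(0.201/(0.201−0.385)) = (1.915)^(-1.092) = 0.4917.
C_{B,max} = 0.4917×5.43 = 2.67 kmol/m³.

2.67 kmol/m³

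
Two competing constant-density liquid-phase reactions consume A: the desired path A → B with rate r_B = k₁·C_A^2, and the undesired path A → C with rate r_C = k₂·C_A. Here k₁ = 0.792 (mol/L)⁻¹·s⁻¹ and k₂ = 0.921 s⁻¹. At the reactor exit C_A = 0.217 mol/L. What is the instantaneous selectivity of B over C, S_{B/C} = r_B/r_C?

0.187

S_{B/C} = r_B/r_C = (k₁·C_A^2)/(k₂·C_A) = (k₁/k₂)·C_A.
= (0.792×0.2170^2) / (0.921×0.2170) = 0.03729/0.1999 = 0.187.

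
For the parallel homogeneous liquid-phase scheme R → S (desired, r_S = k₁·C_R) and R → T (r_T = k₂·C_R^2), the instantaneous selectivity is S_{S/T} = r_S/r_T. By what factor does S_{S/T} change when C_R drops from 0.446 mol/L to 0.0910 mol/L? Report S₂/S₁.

S_{S/T} = (k₁/k₂)·C_R⁻¹, so S₂/S₁ = (C_{R,2}/C_{R,1})⁻¹.
= 0.446/0.0910 = 4.90.
Selectivity toward S rises as C_R falls — low-concentration operation is favoured.

4.90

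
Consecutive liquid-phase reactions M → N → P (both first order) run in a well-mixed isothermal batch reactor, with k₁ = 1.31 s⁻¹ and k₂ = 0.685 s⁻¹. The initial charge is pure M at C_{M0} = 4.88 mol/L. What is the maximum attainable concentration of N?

For a first-order series the maximum intermediate yield is C_{N,max}/C_{M0} = (k₁/k₂)^[k₂/(k₂−k₁)].
= (1.31/0.685)^(0.685/(0.685−1.31)) = (1.912)^(-1.096) = 0.4913.
C_{N,max} = 0.4913×4.88 = 2.40 mol/L.

2.40 mol/L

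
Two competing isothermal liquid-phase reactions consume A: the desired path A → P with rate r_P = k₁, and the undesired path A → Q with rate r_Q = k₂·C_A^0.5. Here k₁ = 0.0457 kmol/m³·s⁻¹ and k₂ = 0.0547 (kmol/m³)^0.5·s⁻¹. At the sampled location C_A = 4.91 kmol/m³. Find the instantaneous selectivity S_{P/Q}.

S_{P/Q} = r_P/r_Q = (k₁)/(k₂·C_A^0.5) = (k₁/k₂)·C_A^-0.5.
= (0.0457) / (0.0547×4.910^0.5) = 0.04570/0.1212 = 0.377.
The undesired path is higher order in A, so low C_A (CSTR or dilute feed) favours P.

0.377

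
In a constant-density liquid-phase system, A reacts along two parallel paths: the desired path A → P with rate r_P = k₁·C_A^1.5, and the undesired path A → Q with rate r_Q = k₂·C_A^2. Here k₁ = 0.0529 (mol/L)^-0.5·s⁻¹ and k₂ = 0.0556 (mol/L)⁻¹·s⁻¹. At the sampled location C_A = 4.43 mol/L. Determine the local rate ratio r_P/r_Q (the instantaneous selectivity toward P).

S_{P/Q} = r_P/r_Q = (k₁·C_A^1.5)/(k₂·C_A^2) = (k₁/k₂)·C_A^-0.5.
= (0.0529×4.430^1.5) / (0.0556×4.430^2) = 0.4932/1.091 = 0.452.
The undesired path is higher order in A, so low C_A (CSTR or dilute feed) favours P.

0.452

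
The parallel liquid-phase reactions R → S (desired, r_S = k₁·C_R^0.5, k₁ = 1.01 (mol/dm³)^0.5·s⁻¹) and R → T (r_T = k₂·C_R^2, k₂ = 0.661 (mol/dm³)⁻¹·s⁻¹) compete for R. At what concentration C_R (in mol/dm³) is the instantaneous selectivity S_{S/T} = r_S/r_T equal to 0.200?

3.88 mol/dm³

S_{S/T} = (k₁/k₂)·C_R^-1.5 ⇒ C_R = (S·k₂/k₁)^(1/(-1.5)).
= (0.200×0.661/1.01)^(-0.6667) = (0.1309)^(-0.6667) = 3.88 mol/dm³.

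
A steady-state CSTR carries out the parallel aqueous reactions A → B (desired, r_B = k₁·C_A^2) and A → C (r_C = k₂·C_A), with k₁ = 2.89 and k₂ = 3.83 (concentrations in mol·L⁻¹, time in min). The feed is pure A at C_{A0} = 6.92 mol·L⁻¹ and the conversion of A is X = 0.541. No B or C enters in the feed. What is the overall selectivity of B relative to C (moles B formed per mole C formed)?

2.40

Exit C_A = C_{A0}(1−X) = 6.92×0.459 = 3.176 mol·L⁻¹.
A CSTR operates uniformly at the exit composition, giving r_B = 29.16 and r_C = 12.17 (each k·C_A^n at C_A = 3.176).
Overall selectivity = C_B/C_C = r_Bτ/(r_Cτ) = r_B/r_C = 2.40.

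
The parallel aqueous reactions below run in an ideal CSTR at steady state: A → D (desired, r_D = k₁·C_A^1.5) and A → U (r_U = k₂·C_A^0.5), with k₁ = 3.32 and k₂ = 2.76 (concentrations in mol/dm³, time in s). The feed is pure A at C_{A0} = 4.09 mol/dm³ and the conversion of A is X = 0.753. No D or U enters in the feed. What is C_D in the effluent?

Exit C_A = C_{A0}(1−X) = 4.09×0.247 = 1.010 mol/dm³.
Rates in a CSTR are evaluated at the outlet concentration: r_D = 3.32×1.010^1.5 = 3.371, r_U = 2.76×1.010^0.5 = 2.774.
Fraction of consumed A going to D: r_D/(r_D+r_U) = 0.5486.
C_D = 0.5486·C_{A0}·X = 0.5486×4.09×0.753 = 1.69 mol/dm³.

1.69 mol/dm³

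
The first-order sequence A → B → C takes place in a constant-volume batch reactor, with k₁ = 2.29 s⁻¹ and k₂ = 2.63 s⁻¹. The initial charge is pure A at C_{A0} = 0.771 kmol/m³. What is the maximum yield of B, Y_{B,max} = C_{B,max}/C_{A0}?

0.343

For a first-order series the maximum intermediate yield is C_{B,max}/C_{A0} = (k₁/k₂)^[k₂/(k₂−k₁)].
= (2.29/2.63)^(2.63/(2.63−2.29)) = (0.8707)^(7.735) = 0.3427.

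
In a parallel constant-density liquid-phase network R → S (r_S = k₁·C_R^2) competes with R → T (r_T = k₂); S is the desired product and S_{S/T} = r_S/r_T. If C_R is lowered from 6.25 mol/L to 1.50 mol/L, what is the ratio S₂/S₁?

S_{S/T} = (k₁/k₂)·C_R^2, so S₂/S₁ = (C_{R,2}/C_{R,1})^2.
= (1.50/6.25)^2 = (0.2400)^2 = 0.0576.

0.0576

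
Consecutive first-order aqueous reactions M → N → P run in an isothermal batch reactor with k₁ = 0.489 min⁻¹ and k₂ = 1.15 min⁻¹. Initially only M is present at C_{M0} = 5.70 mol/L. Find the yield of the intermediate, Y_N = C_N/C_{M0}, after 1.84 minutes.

0.212

The intermediate concentration in a first-order A→B→C sequence is C_N = k₁C_{M0}(e^(−k₁t) − e^(−k₂t))/(k₂−k₁).
e^(−k₁t) = e^(−0.489×1.84) = e^(−0.8998) = 0.4067; e^(−k₂t) = e^(−2.116) = 0.1205.
C_N = 0.489×5.70/(1.15−0.489) × (0.4067−0.1205) = 4.217×0.2862 = 1.207 mol/L.
Y_N = C_N/C_{M0} = 1.207/5.70 = 0.212.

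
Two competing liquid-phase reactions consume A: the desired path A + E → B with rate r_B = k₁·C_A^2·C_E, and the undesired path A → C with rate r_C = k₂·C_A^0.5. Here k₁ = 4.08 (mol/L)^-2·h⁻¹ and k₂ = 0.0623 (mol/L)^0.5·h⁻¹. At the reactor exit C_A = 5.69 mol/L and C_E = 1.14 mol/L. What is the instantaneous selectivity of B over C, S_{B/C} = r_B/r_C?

1013

S_{B/C} = r_B/r_C = (k₁·C_A^2·C_E)/(k₂·C_A^0.5) = (k₁/k₂)·C_A^1.5·C_E.
= (4.08×5.690^2×1.140) / (0.0623×5.690^0.5) = 150.6/0.1486 = 1013.
Since the desired path is higher order in A, keeping C_A high (PFR or concentrated feed) favours B.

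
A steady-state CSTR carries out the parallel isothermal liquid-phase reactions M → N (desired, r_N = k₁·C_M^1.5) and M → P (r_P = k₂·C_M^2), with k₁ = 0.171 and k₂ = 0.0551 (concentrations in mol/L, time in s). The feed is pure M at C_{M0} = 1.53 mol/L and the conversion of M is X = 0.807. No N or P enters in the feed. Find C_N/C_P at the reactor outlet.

5.71

Exit C_M = C_{M0}(1−X) = 1.53×0.193 = 0.2953 mol/L.
A CSTR operates uniformly at the exit composition, giving r_N = 0.02744 and r_P = 0.004805 (each k·C_M^n at C_M = 0.2953).
Overall selectivity = C_N/C_P = r_Nτ/(r_Pτ) = r_N/r_P = 5.71.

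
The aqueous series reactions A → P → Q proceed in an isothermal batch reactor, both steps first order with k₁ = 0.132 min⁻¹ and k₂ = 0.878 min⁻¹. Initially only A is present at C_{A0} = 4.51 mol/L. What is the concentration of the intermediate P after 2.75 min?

0.484 mol/L

The intermediate concentration in a first-order A→B→C sequence is C_P = k₁C_{A0}(e^(−k₁t) − e^(−k₂t))/(k₂−k₁).
e^(−k₁t) = e^(−0.132×2.75) = e^(−0.3630) = 0.6956; e^(−k₂t) = e^(−2.414) = 0.08941.
C_P = 0.132×4.51/(0.878−0.132) × (0.6956−0.08941) = 0.7980×0.6062 = 0.4837 mol/L.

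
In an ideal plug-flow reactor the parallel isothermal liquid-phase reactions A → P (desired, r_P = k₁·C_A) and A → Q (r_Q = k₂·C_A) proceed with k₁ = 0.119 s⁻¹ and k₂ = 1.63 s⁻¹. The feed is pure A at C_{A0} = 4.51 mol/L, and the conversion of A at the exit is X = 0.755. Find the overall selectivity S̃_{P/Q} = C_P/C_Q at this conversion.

C_A = C_{A0}(1−X) = 1.105 mol/L.
Both paths are first order in A, so the instantaneous fraction to P is constant: dC_P/d(−C_A) = k₁/(k₁+k₂) = 0.06804.
C_P = 0.06804·(C_{A0}−C_A) = 0.06804×3.405 = 0.232 mol/L.
C_Q = (C_{A0}−C_A)−C_P = 3.173 mol/L; S̃_{P/Q} = 0.2317/3.173 = 0.0730.

0.0730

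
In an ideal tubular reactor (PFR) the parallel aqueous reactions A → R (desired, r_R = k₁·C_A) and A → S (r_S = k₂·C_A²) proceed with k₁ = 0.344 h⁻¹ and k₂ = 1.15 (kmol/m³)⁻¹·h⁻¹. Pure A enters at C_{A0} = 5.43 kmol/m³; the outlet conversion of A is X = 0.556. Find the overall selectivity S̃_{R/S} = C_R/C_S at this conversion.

0.0801

C_A = C_{A0}(1−X) = 2.411 kmol/m³.
Along a PFR/batch, dC_R/dC_A = −r_R/(r_R+r_S) = −k₁/(k₁+k₂·C_A).
Integrating from C_{A0} to C_A: C_R = (0.344/1.15)·ln[(0.344+1.15·5.43)/(0.344+1.15·2.41)] = 0.2991·ln(6.588/3.117) = 0.2239 kmol/m³.
C_S = (C_{A0}−C_A)−C_R = 2.795 kmol/m³; S̃_{R/S} = 0.2239/2.795 = 0.0801.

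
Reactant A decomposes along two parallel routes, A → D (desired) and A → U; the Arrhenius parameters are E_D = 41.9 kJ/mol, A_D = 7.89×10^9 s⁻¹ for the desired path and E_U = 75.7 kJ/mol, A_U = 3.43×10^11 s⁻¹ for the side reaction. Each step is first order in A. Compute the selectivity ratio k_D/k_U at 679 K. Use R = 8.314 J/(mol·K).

9.16

With equal orders, S_{D/U} = k_D/k_U = (A_D/A_U)·exp[(E_U−E_D)/(RT)].
(E_U−E_D)/(RT) = (75.7−41.9)×10³/(8.314×679) = 33800/5645 = 5.987.
k_D/k_U = (7.89×10^9/3.43×10^11)·exp(5.987) = 0.02300 × 398.4 = 9.16.
Since E_D < E_U, lowering the temperature improves selectivity toward D.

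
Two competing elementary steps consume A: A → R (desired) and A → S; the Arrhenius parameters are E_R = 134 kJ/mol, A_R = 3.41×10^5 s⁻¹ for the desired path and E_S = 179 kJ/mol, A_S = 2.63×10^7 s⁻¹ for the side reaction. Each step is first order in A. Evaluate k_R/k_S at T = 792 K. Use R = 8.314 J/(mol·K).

12.0

Since both paths have the same order in A, the concentration cancels and S_{R/S} = k_R/k_S = (A_R/A_S)·exp[(E_S−E_R)/(RT)].
(E_S−E_R)/(RT) = (179−134)×10³/(8.314×792) = 45000/6585 = 6.834.
k_R/k_S = (3.41×10^5/2.63×10^7)·exp(6.834) = 0.01297 × 928.9 = 12.0.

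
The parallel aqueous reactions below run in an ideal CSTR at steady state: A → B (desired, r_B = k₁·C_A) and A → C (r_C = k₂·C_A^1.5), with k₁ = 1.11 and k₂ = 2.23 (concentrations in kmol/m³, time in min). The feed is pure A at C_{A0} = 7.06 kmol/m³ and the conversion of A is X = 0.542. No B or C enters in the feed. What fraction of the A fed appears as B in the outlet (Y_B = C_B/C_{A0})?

0.118

Exit C_A = C_{A0}(1−X) = 7.06×0.458 = 3.233 kmol/m³.
Rates in a CSTR are evaluated at the outlet concentration: r_B = 1.11×3.233 = 3.589, r_C = 2.23×3.233^1.5 = 12.97.
Fraction of consumed A going to B: r_B/(r_B+r_C) = 0.2168.
C_B = 0.2168·C_{A0}·X = 0.2168×7.06×0.542 = 0.830 kmol/m³; Y_B = C_B/C_{A0} = 0.118.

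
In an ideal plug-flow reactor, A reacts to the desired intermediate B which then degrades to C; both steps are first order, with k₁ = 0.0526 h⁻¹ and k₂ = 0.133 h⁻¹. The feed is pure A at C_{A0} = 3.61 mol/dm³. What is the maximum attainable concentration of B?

0.778 mol/dm³

For a first-order series the maximum intermediate yield is C_{B,max}/C_{A0} = (k₁/k₂)^[k₂/(k₂−k₁)].
= (0.0526/0.133)^(0.133/(0.133−0.0526)) = (0.3955)^(1.654) = 0.2156.
C_{B,max} = 0.2156×3.61 = 0.778 mol/dm³.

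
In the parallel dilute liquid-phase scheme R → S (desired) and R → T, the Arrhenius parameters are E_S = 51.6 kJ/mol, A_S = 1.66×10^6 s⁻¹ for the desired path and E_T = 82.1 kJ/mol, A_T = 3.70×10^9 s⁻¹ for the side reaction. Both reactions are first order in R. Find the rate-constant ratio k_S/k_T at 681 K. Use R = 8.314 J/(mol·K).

k_S/k_T = (A_S/A_T)·exp[−(E_S−E_T)/(RT)] = (A_S/A_T)·exp[(E_T−E_S)/(RT)].
(E_T−E_S)/(RT) = (82.1−51.6)×10³/(8.314×681) = 30500/5662 = 5.387.
k_S/k_T = (1.66×10^6/3.70×10^9)·exp(5.387) = 4.486×10^-4 × 218.5 = 0.0980.
Since E_S < E_T, lowering the temperature improves selectivity toward S.

0.0980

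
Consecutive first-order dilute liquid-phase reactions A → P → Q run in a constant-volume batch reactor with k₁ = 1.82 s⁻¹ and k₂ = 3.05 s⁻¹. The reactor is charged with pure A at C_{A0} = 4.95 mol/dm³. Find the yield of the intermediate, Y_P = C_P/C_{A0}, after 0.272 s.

The intermediate concentration in a first-order A→B→C sequence is C_P = k₁C_{A0}(e^(−k₁t) − e^(−k₂t))/(k₂−k₁).
e^(−k₁t) = e^(−1.82×0.272) = e^(−0.4950) = 0.6095; e^(−k₂t) = e^(−0.8296) = 0.4362.
C_P = 1.82×4.95/(3.05−1.82) × (0.6095−0.4362) = 7.324×0.1733 = 1.269 mol/dm³.
Y_P = C_P/C_{A0} = 1.269/4.95 = 0.256.

0.256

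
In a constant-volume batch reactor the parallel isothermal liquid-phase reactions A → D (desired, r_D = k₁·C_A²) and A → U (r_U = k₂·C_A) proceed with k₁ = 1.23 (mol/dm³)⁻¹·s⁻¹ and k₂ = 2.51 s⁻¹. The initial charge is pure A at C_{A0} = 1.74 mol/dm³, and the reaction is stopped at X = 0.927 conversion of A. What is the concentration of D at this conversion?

0.478 mol/dm³

C_A = C_{A0}(1−X) = 0.1270 mol/dm³.
Along a PFR/batch, dC_U/dC_A = −r_U/(r_D+r_U) = −k₂/(k₂+k₁·C_A).
Integrating from C_{A0} to C_A: C_U = (2.51/1.23)·ln[(2.51+1.23·1.74)/(2.51+1.23·0.127)] = 2.041·ln(4.650/2.666) = 1.135 mol/dm³.
Then C_D = (C_{A0}−C_A) − C_U = 1.613 − 1.135 = 0.4779 mol/dm³.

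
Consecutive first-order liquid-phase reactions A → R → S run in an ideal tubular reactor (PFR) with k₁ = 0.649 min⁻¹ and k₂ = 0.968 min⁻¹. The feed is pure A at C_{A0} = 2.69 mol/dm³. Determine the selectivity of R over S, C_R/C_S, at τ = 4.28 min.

Solving the coupled first-order balances gives C_R(τ) = [k₁/(k₂−k₁)]·C_{A0}·(e^(−k₁τ) − e^(−k₂τ)).
e^(−k₁τ) = e^(−0.649×4.28) = e^(−2.778) = 0.06218; e^(−k₂τ) = e^(−4.143) = 0.01587.
C_R = 0.649×2.69/(0.968−0.649) × (0.06218−0.01587) = 5.473×0.04631 = 0.2534 mol/dm³.
C_A = C_{A0}e^(−k₁τ) = 0.1673 mol/dm³, so C_S = C_{A0}−C_A−C_R = 2.269 mol/dm³; C_R/C_S = 0.112.

0.112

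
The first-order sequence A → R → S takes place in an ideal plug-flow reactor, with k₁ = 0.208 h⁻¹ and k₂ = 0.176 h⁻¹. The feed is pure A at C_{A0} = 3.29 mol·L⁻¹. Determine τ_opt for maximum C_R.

5.22 h

Setting dC_R/dτ = 0 gives τ_opt = ln(k₂/k₁)/(k₂−k₁).
= ln(0.176/0.208)/(0.176−0.208) = ln(0.8462)/-0.03200 = -0.1671/-0.03200 = 5.22 h.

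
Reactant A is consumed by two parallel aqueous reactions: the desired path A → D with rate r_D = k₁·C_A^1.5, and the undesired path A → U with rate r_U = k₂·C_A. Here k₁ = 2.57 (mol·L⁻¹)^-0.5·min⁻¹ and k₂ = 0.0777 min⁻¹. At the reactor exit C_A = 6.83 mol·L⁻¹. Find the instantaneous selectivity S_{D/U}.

S_{D/U} = r_D/r_U = (k₁·C_A^1.5)/(k₂·C_A) = (k₁/k₂)·C_A^0.5.
= (2.57×6.830^1.5) / (0.0777×6.830) = 45.87/0.5307 = 86.4.

86.4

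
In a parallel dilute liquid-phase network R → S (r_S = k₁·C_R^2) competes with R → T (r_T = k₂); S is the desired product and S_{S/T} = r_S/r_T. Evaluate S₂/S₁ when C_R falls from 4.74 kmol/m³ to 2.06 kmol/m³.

S_{S/T} = (k₁/k₂)·C_R^2, so S₂/S₁ = (C_{R,2}/C_{R,1})^2.
= (2.06/4.74)^2 = (0.4346)^2 = 0.189.

0.189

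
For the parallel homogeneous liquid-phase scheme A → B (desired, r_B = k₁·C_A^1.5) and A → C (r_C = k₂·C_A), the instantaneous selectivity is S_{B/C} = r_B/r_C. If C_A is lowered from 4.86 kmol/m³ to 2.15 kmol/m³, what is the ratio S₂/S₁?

0.665

S_{B/C} = (k₁/k₂)·C_A^0.5, so S₂/S₁ = (C_{A,2}/C_{A,1})^0.5.
= (2.15/4.86)^0.5 = (0.4424)^0.5 = 0.665.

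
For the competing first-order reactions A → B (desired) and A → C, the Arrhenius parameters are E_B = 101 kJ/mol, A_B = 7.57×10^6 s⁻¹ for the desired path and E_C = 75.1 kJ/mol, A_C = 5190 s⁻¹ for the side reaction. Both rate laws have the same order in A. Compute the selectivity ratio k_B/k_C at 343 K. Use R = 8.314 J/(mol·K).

k_B/k_C = (A_B/A_C)·exp[−(E_B−E_C)/(RT)] = (A_B/A_C)·exp[(E_C−E_B)/(RT)].
(E_C−E_B)/(RT) = (75.1−101)×10³/(8.314×343) = -25900/2852 = -9.082.
k_B/k_C = (7.57×10^6/5190)·exp(-9.082) = 1459 × 1.137×10^-4 = 0.166.
Since E_B > E_C, raising the temperature improves selectivity toward B.

0.166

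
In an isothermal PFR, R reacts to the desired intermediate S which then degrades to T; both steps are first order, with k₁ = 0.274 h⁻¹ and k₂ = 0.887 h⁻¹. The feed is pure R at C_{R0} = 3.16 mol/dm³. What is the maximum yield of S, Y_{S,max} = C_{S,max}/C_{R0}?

0.183

At the optimum, C_{S,max}/C_{R0} = (k₁/k₂)^[k₂/(k₂−k₁)].
= (0.274/0.887)^(0.887/(0.887−0.274)) = (0.3089)^(1.447) = 0.1827.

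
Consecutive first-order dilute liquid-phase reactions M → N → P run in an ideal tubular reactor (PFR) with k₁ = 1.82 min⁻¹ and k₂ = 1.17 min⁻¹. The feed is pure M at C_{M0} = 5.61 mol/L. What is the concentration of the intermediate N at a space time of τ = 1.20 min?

The intermediate concentration in a first-order A→B→C sequence is C_N = k₁C_{M0}(e^(−k₁τ) − e^(−k₂τ))/(k₂−k₁).
e^(−k₁τ) = e^(−1.82×1.20) = e^(−2.184) = 0.1126; e^(−k₂τ) = e^(−1.404) = 0.2456.
C_N = 1.82×5.61/(1.17−1.82) × (0.1126−0.2456) = (-15.71)×(-0.1330) = 2.090 mol/L.

2.09 mol/L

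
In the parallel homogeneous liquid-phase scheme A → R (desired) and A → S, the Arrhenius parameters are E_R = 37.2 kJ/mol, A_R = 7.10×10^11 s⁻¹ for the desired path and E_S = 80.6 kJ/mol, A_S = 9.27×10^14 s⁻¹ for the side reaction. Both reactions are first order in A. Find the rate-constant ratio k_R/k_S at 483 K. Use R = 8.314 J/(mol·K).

37.8

k_R/k_S = (A_R/A_S)·exp[−(E_R−E_S)/(RT)] = (A_R/A_S)·exp[(E_S−E_R)/(RT)].
(E_S−E_R)/(RT) = (80.6−37.2)×10³/(8.314×483) = 43400/4016 = 10.81.
k_R/k_S = (7.10×10^11/9.27×10^14)·exp(10.81) = 7.659×10^-4 × 49399 = 37.8.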